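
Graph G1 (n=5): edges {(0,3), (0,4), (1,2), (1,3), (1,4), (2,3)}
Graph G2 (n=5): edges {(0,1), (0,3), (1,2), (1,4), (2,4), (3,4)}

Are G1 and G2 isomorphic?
Yes, isomorphic

The graphs are isomorphic.
One valid mapping φ: V(G1) → V(G2): 0→3, 1→1, 2→2, 3→4, 4→0

Verify φ preserves adjacency — for each edge of G1, its image is an edge of G2:
  (0,3) → (φ(0),φ(3)) = (3,4) ∈ E(G2) ✓
  (0,4) → (φ(0),φ(4)) = (0,3) ∈ E(G2) ✓
  (1,2) → (φ(1),φ(2)) = (1,2) ∈ E(G2) ✓
  (1,3) → (φ(1),φ(3)) = (1,4) ∈ E(G2) ✓
  (1,4) → (φ(1),φ(4)) = (0,1) ∈ E(G2) ✓
  (2,3) → (φ(2),φ(3)) = (2,4) ∈ E(G2) ✓
All 6 edges of G1 map to edges of G2, and |E(G1)| = |E(G2)| = 6, so φ is a bijection on edges as well as vertices. Hence G1 ≅ G2.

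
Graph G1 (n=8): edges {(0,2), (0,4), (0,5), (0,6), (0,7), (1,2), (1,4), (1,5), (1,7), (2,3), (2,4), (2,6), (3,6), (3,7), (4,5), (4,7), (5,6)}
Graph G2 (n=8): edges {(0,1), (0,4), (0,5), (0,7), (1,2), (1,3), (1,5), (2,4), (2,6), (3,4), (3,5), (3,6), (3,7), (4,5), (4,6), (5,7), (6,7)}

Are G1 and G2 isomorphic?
Yes, isomorphic

The graphs are isomorphic.
One valid mapping φ: V(G1) → V(G2): 0→3, 1→0, 2→4, 3→2, 4→5, 5→7, 6→6, 7→1

Verify φ preserves adjacency — for each edge of G1, its image is an edge of G2:
  (0,2) → (φ(0),φ(2)) = (3,4) ∈ E(G2) ✓
  (0,4) → (φ(0),φ(4)) = (3,5) ∈ E(G2) ✓
  (0,5) → (φ(0),φ(5)) = (3,7) ∈ E(G2) ✓
  (0,6) → (φ(0),φ(6)) = (3,6) ∈ E(G2) ✓
  (0,7) → (φ(0),φ(7)) = (1,3) ∈ E(G2) ✓
  (1,2) → (φ(1),φ(2)) = (0,4) ∈ E(G2) ✓
  (1,4) → (φ(1),φ(4)) = (0,5) ∈ E(G2) ✓
  (1,5) → (φ(1),φ(5)) = (0,7) ∈ E(G2) ✓
  (1,7) → (φ(1),φ(7)) = (0,1) ∈ E(G2) ✓
  (2,3) → (φ(2),φ(3)) = (2,4) ∈ E(G2) ✓
  (2,4) → (φ(2),φ(4)) = (4,5) ∈ E(G2) ✓
  (2,6) → (φ(2),φ(6)) = (4,6) ∈ E(G2) ✓
  (3,6) → (φ(3),φ(6)) = (2,6) ∈ E(G2) ✓
  (3,7) → (φ(3),φ(7)) = (1,2) ∈ E(G2) ✓
  (4,5) → (φ(4),φ(5)) = (5,7) ∈ E(G2) ✓
  (4,7) → (φ(4),φ(7)) = (1,5) ∈ E(G2) ✓
  (5,6) → (φ(5),φ(6)) = (6,7) ∈ E(G2) ✓
All 17 edges of G1 map to edges of G2, and |E(G1)| = |E(G2)| = 17, so φ is a bijection on edges as well as vertices. Hence G1 ≅ G2.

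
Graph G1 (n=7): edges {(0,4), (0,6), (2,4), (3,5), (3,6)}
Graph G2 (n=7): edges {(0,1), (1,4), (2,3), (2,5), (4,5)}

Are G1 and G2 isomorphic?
Yes, isomorphic

The graphs are isomorphic.
One valid mapping φ: V(G1) → V(G2): 0→4, 1→6, 2→0, 3→2, 4→1, 5→3, 6→5

Verify φ preserves adjacency — for each edge of G1, its image is an edge of G2:
  (0,4) → (φ(0),φ(4)) = (1,4) ∈ E(G2) ✓
  (0,6) → (φ(0),φ(6)) = (4,5) ∈ E(G2) ✓
  (2,4) → (φ(2),φ(4)) = (0,1) ∈ E(G2) ✓
  (3,5) → (φ(3),φ(5)) = (2,3) ∈ E(G2) ✓
  (3,6) → (φ(3),φ(6)) = (2,5) ∈ E(G2) ✓
All 5 edges of G1 map to edges of G2, and |E(G1)| = |E(G2)| = 5, so φ is a bijection on edges as well as vertices. Hence G1 ≅ G2.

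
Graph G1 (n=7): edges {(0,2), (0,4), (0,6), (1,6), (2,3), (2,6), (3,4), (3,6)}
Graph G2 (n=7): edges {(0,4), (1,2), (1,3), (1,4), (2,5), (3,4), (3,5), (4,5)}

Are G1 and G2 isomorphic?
Yes, isomorphic

The graphs are isomorphic.
One valid mapping φ: V(G1) → V(G2): 0→1, 1→0, 2→3, 3→5, 4→2, 5→6, 6→4

Verify φ preserves adjacency — for each edge of G1, its image is an edge of G2:
  (0,2) → (φ(0),φ(2)) = (1,3) ∈ E(G2) ✓
  (0,4) → (φ(0),φ(4)) = (1,2) ∈ E(G2) ✓
  (0,6) → (φ(0),φ(6)) = (1,4) ∈ E(G2) ✓
  (1,6) → (φ(1),φ(6)) = (0,4) ∈ E(G2) ✓
  (2,3) → (φ(2),φ(3)) = (3,5) ∈ E(G2) ✓
  (2,6) → (φ(2),φ(6)) = (3,4) ∈ E(G2) ✓
  (3,4) → (φ(3),φ(4)) = (2,5) ∈ E(G2) ✓
  (3,6) → (φ(3),φ(6)) = (4,5) ∈ E(G2) ✓
All 8 edges of G1 map to edges of G2, and |E(G1)| = |E(G2)| = 8, so φ is a bijection on edges as well as vertices. Hence G1 ≅ G2.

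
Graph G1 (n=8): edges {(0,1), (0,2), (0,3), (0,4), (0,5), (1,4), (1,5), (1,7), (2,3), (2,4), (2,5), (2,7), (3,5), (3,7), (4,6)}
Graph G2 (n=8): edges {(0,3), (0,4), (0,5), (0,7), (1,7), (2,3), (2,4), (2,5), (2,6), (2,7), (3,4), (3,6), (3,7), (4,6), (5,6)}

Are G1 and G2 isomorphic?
Yes, isomorphic

The graphs are isomorphic.
One valid mapping φ: V(G1) → V(G2): 0→3, 1→0, 2→2, 3→6, 4→7, 5→4, 6→1, 7→5

Verify φ preserves adjacency — for each edge of G1, its image is an edge of G2:
  (0,1) → (φ(0),φ(1)) = (0,3) ∈ E(G2) ✓
  (0,2) → (φ(0),φ(2)) = (2,3) ∈ E(G2) ✓
  (0,3) → (φ(0),φ(3)) = (3,6) ∈ E(G2) ✓
  (0,4) → (φ(0),φ(4)) = (3,7) ∈ E(G2) ✓
  (0,5) → (φ(0),φ(5)) = (3,4) ∈ E(G2) ✓
  (1,4) → (φ(1),φ(4)) = (0,7) ∈ E(G2) ✓
  (1,5) → (φ(1),φ(5)) = (0,4) ∈ E(G2) ✓
  (1,7) → (φ(1),φ(7)) = (0,5) ∈ E(G2) ✓
  (2,3) → (φ(2),φ(3)) = (2,6) ∈ E(G2) ✓
  (2,4) → (φ(2),φ(4)) = (2,7) ∈ E(G2) ✓
  (2,5) → (φ(2),φ(5)) = (2,4) ∈ E(G2) ✓
  (2,7) → (φ(2),φ(7)) = (2,5) ∈ E(G2) ✓
  (3,5) → (φ(3),φ(5)) = (4,6) ∈ E(G2) ✓
  (3,7) → (φ(3),φ(7)) = (5,6) ∈ E(G2) ✓
  (4,6) → (φ(4),φ(6)) = (1,7) ∈ E(G2) ✓
All 15 edges of G1 map to edges of G2, and |E(G1)| = |E(G2)| = 15, so φ is a bijection on edges as well as vertices. Hence G1 ≅ G2.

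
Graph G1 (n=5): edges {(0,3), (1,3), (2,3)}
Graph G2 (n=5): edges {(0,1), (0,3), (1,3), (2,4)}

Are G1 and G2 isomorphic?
No, not isomorphic

The graphs are NOT isomorphic.

Degrees in G1: deg(0)=1, deg(1)=1, deg(2)=1, deg(3)=3, deg(4)=0.
Sorted degree sequence of G1: [3, 1, 1, 1, 0].
Degrees in G2: deg(0)=2, deg(1)=2, deg(2)=1, deg(3)=2, deg(4)=1.
Sorted degree sequence of G2: [2, 2, 2, 1, 1].
The (sorted) degree sequence is an isomorphism invariant, so since G1 and G2 have different degree sequences they cannot be isomorphic.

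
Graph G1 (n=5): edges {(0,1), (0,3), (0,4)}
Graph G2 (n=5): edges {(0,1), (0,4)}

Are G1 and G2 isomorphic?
No, not isomorphic

The graphs are NOT isomorphic.

Counting edges: G1 has 3 edge(s); G2 has 2 edge(s).
Edge count is an isomorphism invariant (a bijection on vertices induces a bijection on edges), so differing edge counts rule out isomorphism.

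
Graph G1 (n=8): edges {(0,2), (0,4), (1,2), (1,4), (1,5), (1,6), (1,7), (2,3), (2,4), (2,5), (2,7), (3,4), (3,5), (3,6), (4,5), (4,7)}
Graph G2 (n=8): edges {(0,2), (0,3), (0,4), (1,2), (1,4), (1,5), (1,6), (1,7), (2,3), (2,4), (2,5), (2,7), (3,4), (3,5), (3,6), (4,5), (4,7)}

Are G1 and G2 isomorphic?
No, not isomorphic

The graphs are NOT isomorphic.

Counting edges: G1 has 16 edge(s); G2 has 17 edge(s).
Edge count is an isomorphism invariant (a bijection on vertices induces a bijection on edges), so differing edge counts rule out isomorphism.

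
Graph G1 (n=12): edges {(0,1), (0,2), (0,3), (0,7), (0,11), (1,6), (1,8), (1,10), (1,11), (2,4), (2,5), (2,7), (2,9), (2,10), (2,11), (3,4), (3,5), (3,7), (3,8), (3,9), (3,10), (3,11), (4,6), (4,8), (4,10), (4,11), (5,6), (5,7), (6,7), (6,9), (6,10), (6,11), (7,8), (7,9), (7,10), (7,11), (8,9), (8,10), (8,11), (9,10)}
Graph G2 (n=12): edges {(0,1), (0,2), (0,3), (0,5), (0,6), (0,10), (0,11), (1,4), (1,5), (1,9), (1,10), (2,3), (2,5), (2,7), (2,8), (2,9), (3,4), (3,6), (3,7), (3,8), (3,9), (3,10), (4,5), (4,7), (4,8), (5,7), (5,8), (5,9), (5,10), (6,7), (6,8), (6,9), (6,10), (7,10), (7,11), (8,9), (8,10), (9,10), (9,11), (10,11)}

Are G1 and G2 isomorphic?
Yes, isomorphic

The graphs are isomorphic.
One valid mapping φ: V(G1) → V(G2): 0→1, 1→4, 2→0, 3→9, 4→2, 5→11, 6→7, 7→10, 8→8, 9→6, 10→3, 11→5

Verify φ preserves adjacency — for each edge of G1, its image is an edge of G2:
  (0,1) → (φ(0),φ(1)) = (1,4) ∈ E(G2) ✓
  (0,2) → (φ(0),φ(2)) = (0,1) ∈ E(G2) ✓
  (0,3) → (φ(0),φ(3)) = (1,9) ∈ E(G2) ✓
  (0,7) → (φ(0),φ(7)) = (1,10) ∈ E(G2) ✓
  (0,11) → (φ(0),φ(11)) = (1,5) ∈ E(G2) ✓
  (1,6) → (φ(1),φ(6)) = (4,7) ∈ E(G2) ✓
  (1,8) → (φ(1),φ(8)) = (4,8) ∈ E(G2) ✓
  (1,10) → (φ(1),φ(10)) = (3,4) ∈ E(G2) ✓
  (1,11) → (φ(1),φ(11)) = (4,5) ∈ E(G2) ✓
  (2,4) → (φ(2),φ(4)) = (0,2) ∈ E(G2) ✓
  (2,5) → (φ(2),φ(5)) = (0,11) ∈ E(G2) ✓
  (2,7) → (φ(2),φ(7)) = (0,10) ∈ E(G2) ✓
  (2,9) → (φ(2),φ(9)) = (0,6) ∈ E(G2) ✓
  (2,10) → (φ(2),φ(10)) = (0,3) ∈ E(G2) ✓
  (2,11) → (φ(2),φ(11)) = (0,5) ∈ E(G2) ✓
  (3,4) → (φ(3),φ(4)) = (2,9) ∈ E(G2) ✓
  (3,5) → (φ(3),φ(5)) = (9,11) ∈ E(G2) ✓
  (3,7) → (φ(3),φ(7)) = (9,10) ∈ E(G2) ✓
  (3,8) → (φ(3),φ(8)) = (8,9) ∈ E(G2) ✓
  (3,9) → (φ(3),φ(9)) = (6,9) ∈ E(G2) ✓
  (3,10) → (φ(3),φ(10)) = (3,9) ∈ E(G2) ✓
  (3,11) → (φ(3),φ(11)) = (5,9) ∈ E(G2) ✓
  (4,6) → (φ(4),φ(6)) = (2,7) ∈ E(G2) ✓
  (4,8) → (φ(4),φ(8)) = (2,8) ∈ E(G2) ✓
  (4,10) → (φ(4),φ(10)) = (2,3) ∈ E(G2) ✓
  (4,11) → (φ(4),φ(11)) = (2,5) ∈ E(G2) ✓
  (5,6) → (φ(5),φ(6)) = (7,11) ∈ E(G2) ✓
  (5,7) → (φ(5),φ(7)) = (10,11) ∈ E(G2) ✓
  (6,7) → (φ(6),φ(7)) = (7,10) ∈ E(G2) ✓
  (6,9) → (φ(6),φ(9)) = (6,7) ∈ E(G2) ✓
  (6,10) → (φ(6),φ(10)) = (3,7) ∈ E(G2) ✓
  (6,11) → (φ(6),φ(11)) = (5,7) ∈ E(G2) ✓
  (7,8) → (φ(7),φ(8)) = (8,10) ∈ E(G2) ✓
  (7,9) → (φ(7),φ(9)) = (6,10) ∈ E(G2) ✓
  (7,10) → (φ(7),φ(10)) = (3,10) ∈ E(G2) ✓
  (7,11) → (φ(7),φ(11)) = (5,10) ∈ E(G2) ✓
  (8,9) → (φ(8),φ(9)) = (6,8) ∈ E(G2) ✓
  (8,10) → (φ(8),φ(10)) = (3,8) ∈ E(G2) ✓
  (8,11) → (φ(8),φ(11)) = (5,8) ∈ E(G2) ✓
  (9,10) → (φ(9),φ(10)) = (3,6) ∈ E(G2) ✓
All 40 edges of G1 map to edges of G2, and |E(G1)| = |E(G2)| = 40, so φ is a bijection on edges as well as vertices. Hence G1 ≅ G2.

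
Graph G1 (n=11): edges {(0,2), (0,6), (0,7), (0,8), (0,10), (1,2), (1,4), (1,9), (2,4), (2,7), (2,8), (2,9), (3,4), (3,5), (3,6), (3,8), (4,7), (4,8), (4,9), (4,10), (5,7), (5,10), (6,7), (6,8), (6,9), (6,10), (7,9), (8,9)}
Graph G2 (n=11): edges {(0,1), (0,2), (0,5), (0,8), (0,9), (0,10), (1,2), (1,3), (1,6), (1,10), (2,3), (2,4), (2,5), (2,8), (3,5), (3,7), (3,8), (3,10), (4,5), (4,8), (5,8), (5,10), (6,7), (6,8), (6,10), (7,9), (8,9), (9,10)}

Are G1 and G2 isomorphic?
Yes, isomorphic

The graphs are isomorphic.
One valid mapping φ: V(G1) → V(G2): 0→1, 1→4, 2→2, 3→9, 4→8, 5→7, 6→10, 7→3, 8→0, 9→5, 10→6

Verify φ preserves adjacency — for each edge of G1, its image is an edge of G2:
  (0,2) → (φ(0),φ(2)) = (1,2) ∈ E(G2) ✓
  (0,6) → (φ(0),φ(6)) = (1,10) ∈ E(G2) ✓
  (0,7) → (φ(0),φ(7)) = (1,3) ∈ E(G2) ✓
  (0,8) → (φ(0),φ(8)) = (0,1) ∈ E(G2) ✓
  (0,10) → (φ(0),φ(10)) = (1,6) ∈ E(G2) ✓
  (1,2) → (φ(1),φ(2)) = (2,4) ∈ E(G2) ✓
  (1,4) → (φ(1),φ(4)) = (4,8) ∈ E(G2) ✓
  (1,9) → (φ(1),φ(9)) = (4,5) ∈ E(G2) ✓
  (2,4) → (φ(2),φ(4)) = (2,8) ∈ E(G2) ✓
  (2,7) → (φ(2),φ(7)) = (2,3) ∈ E(G2) ✓
  (2,8) → (φ(2),φ(8)) = (0,2) ∈ E(G2) ✓
  (2,9) → (φ(2),φ(9)) = (2,5) ∈ E(G2) ✓
  (3,4) → (φ(3),φ(4)) = (8,9) ∈ E(G2) ✓
  (3,5) → (φ(3),φ(5)) = (7,9) ∈ E(G2) ✓
  (3,6) → (φ(3),φ(6)) = (9,10) ∈ E(G2) ✓
  (3,8) → (φ(3),φ(8)) = (0,9) ∈ E(G2) ✓
  (4,7) → (φ(4),φ(7)) = (3,8) ∈ E(G2) ✓
  (4,8) → (φ(4),φ(8)) = (0,8) ∈ E(G2) ✓
  (4,9) → (φ(4),φ(9)) = (5,8) ∈ E(G2) ✓
  (4,10) → (φ(4),φ(10)) = (6,8) ∈ E(G2) ✓
  (5,7) → (φ(5),φ(7)) = (3,7) ∈ E(G2) ✓
  (5,10) → (φ(5),φ(10)) = (6,7) ∈ E(G2) ✓
  (6,7) → (φ(6),φ(7)) = (3,10) ∈ E(G2) ✓
  (6,8) → (φ(6),φ(8)) = (0,10) ∈ E(G2) ✓
  (6,9) → (φ(6),φ(9)) = (5,10) ∈ E(G2) ✓
  (6,10) → (φ(6),φ(10)) = (6,10) ∈ E(G2) ✓
  (7,9) → (φ(7),φ(9)) = (3,5) ∈ E(G2) ✓
  (8,9) → (φ(8),φ(9)) = (0,5) ∈ E(G2) ✓
All 28 edges of G1 map to edges of G2, and |E(G1)| = |E(G2)| = 28, so φ is a bijection on edges as well as vertices. Hence G1 ≅ G2.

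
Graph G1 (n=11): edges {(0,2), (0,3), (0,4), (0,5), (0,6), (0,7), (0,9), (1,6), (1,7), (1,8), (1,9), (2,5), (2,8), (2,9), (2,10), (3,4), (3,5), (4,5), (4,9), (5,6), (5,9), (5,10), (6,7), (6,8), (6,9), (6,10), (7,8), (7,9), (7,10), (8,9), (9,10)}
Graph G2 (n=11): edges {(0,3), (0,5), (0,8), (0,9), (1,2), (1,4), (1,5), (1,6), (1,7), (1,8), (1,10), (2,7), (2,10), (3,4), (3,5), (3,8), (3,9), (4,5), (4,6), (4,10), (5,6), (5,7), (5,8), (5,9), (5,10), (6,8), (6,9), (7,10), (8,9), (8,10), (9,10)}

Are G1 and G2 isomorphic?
Yes, isomorphic

The graphs are isomorphic.
One valid mapping φ: V(G1) → V(G2): 0→10, 1→0, 2→4, 3→2, 4→7, 5→1, 6→8, 7→9, 8→3, 9→5, 10→6

Verify φ preserves adjacency — for each edge of G1, its image is an edge of G2:
  (0,2) → (φ(0),φ(2)) = (4,10) ∈ E(G2) ✓
  (0,3) → (φ(0),φ(3)) = (2,10) ∈ E(G2) ✓
  (0,4) → (φ(0),φ(4)) = (7,10) ∈ E(G2) ✓
  (0,5) → (φ(0),φ(5)) = (1,10) ∈ E(G2) ✓
  (0,6) → (φ(0),φ(6)) = (8,10) ∈ E(G2) ✓
  (0,7) → (φ(0),φ(7)) = (9,10) ∈ E(G2) ✓
  (0,9) → (φ(0),φ(9)) = (5,10) ∈ E(G2) ✓
  (1,6) → (φ(1),φ(6)) = (0,8) ∈ E(G2) ✓
  (1,7) → (φ(1),φ(7)) = (0,9) ∈ E(G2) ✓
  (1,8) → (φ(1),φ(8)) = (0,3) ∈ E(G2) ✓
  (1,9) → (φ(1),φ(9)) = (0,5) ∈ E(G2) ✓
  (2,5) → (φ(2),φ(5)) = (1,4) ∈ E(G2) ✓
  (2,8) → (φ(2),φ(8)) = (3,4) ∈ E(G2) ✓
  (2,9) → (φ(2),φ(9)) = (4,5) ∈ E(G2) ✓
  (2,10) → (φ(2),φ(10)) = (4,6) ∈ E(G2) ✓
  (3,4) → (φ(3),φ(4)) = (2,7) ∈ E(G2) ✓
  (3,5) → (φ(3),φ(5)) = (1,2) ∈ E(G2) ✓
  (4,5) → (φ(4),φ(5)) = (1,7) ∈ E(G2) ✓
  (4,9) → (φ(4),φ(9)) = (5,7) ∈ E(G2) ✓
  (5,6) → (φ(5),φ(6)) = (1,8) ∈ E(G2) ✓
  (5,9) → (φ(5),φ(9)) = (1,5) ∈ E(G2) ✓
  (5,10) → (φ(5),φ(10)) = (1,6) ∈ E(G2) ✓
  (6,7) → (φ(6),φ(7)) = (8,9) ∈ E(G2) ✓
  (6,8) → (φ(6),φ(8)) = (3,8) ∈ E(G2) ✓
  (6,9) → (φ(6),φ(9)) = (5,8) ∈ E(G2) ✓
  (6,10) → (φ(6),φ(10)) = (6,8) ∈ E(G2) ✓
  (7,8) → (φ(7),φ(8)) = (3,9) ∈ E(G2) ✓
  (7,9) → (φ(7),φ(9)) = (5,9) ∈ E(G2) ✓
  (7,10) → (φ(7),φ(10)) = (6,9) ∈ E(G2) ✓
  (8,9) → (φ(8),φ(9)) = (3,5) ∈ E(G2) ✓
  (9,10) → (φ(9),φ(10)) = (5,6) ∈ E(G2) ✓
All 31 edges of G1 map to edges of G2, and |E(G1)| = |E(G2)| = 31, so φ is a bijection on edges as well as vertices. Hence G1 ≅ G2.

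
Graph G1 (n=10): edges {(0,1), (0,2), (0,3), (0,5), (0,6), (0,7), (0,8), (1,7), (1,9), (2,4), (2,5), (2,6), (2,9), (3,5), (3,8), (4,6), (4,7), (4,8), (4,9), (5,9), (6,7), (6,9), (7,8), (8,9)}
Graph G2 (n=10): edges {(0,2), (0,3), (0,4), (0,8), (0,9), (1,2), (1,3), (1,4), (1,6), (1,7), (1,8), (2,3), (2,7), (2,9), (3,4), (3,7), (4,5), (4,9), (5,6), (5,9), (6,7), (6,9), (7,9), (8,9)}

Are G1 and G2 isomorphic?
Yes, isomorphic

The graphs are isomorphic.
One valid mapping φ: V(G1) → V(G2): 0→9, 1→8, 2→7, 3→5, 4→3, 5→6, 6→2, 7→0, 8→4, 9→1

Verify φ preserves adjacency — for each edge of G1, its image is an edge of G2:
  (0,1) → (φ(0),φ(1)) = (8,9) ∈ E(G2) ✓
  (0,2) → (φ(0),φ(2)) = (7,9) ∈ E(G2) ✓
  (0,3) → (φ(0),φ(3)) = (5,9) ∈ E(G2) ✓
  (0,5) → (φ(0),φ(5)) = (6,9) ∈ E(G2) ✓
  (0,6) → (φ(0),φ(6)) = (2,9) ∈ E(G2) ✓
  (0,7) → (φ(0),φ(7)) = (0,9) ∈ E(G2) ✓
  (0,8) → (φ(0),φ(8)) = (4,9) ∈ E(G2) ✓
  (1,7) → (φ(1),φ(7)) = (0,8) ∈ E(G2) ✓
  (1,9) → (φ(1),φ(9)) = (1,8) ∈ E(G2) ✓
  (2,4) → (φ(2),φ(4)) = (3,7) ∈ E(G2) ✓
  (2,5) → (φ(2),φ(5)) = (6,7) ∈ E(G2) ✓
  (2,6) → (φ(2),φ(6)) = (2,7) ∈ E(G2) ✓
  (2,9) → (φ(2),φ(9)) = (1,7) ∈ E(G2) ✓
  (3,5) → (φ(3),φ(5)) = (5,6) ∈ E(G2) ✓
  (3,8) → (φ(3),φ(8)) = (4,5) ∈ E(G2) ✓
  (4,6) → (φ(4),φ(6)) = (2,3) ∈ E(G2) ✓
  (4,7) → (φ(4),φ(7)) = (0,3) ∈ E(G2) ✓
  (4,8) → (φ(4),φ(8)) = (3,4) ∈ E(G2) ✓
  (4,9) → (φ(4),φ(9)) = (1,3) ∈ E(G2) ✓
  (5,9) → (φ(5),φ(9)) = (1,6) ∈ E(G2) ✓
  (6,7) → (φ(6),φ(7)) = (0,2) ∈ E(G2) ✓
  (6,9) → (φ(6),φ(9)) = (1,2) ∈ E(G2) ✓
  (7,8) → (φ(7),φ(8)) = (0,4) ∈ E(G2) ✓
  (8,9) → (φ(8),φ(9)) = (1,4) ∈ E(G2) ✓
All 24 edges of G1 map to edges of G2, and |E(G1)| = |E(G2)| = 24, so φ is a bijection on edges as well as vertices. Hence G1 ≅ G2.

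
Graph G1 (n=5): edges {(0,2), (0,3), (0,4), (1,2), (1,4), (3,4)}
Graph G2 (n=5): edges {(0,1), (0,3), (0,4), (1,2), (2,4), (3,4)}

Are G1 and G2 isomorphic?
Yes, isomorphic

The graphs are isomorphic.
One valid mapping φ: V(G1) → V(G2): 0→0, 1→2, 2→1, 3→3, 4→4

Verify φ preserves adjacency — for each edge of G1, its image is an edge of G2:
  (0,2) → (φ(0),φ(2)) = (0,1) ∈ E(G2) ✓
  (0,3) → (φ(0),φ(3)) = (0,3) ∈ E(G2) ✓
  (0,4) → (φ(0),φ(4)) = (0,4) ∈ E(G2) ✓
  (1,2) → (φ(1),φ(2)) = (1,2) ∈ E(G2) ✓
  (1,4) → (φ(1),φ(4)) = (2,4) ∈ E(G2) ✓
  (3,4) → (φ(3),φ(4)) = (3,4) ∈ E(G2) ✓
All 6 edges of G1 map to edges of G2, and |E(G1)| = |E(G2)| = 6, so φ is a bijection on edges as well as vertices. Hence G1 ≅ G2.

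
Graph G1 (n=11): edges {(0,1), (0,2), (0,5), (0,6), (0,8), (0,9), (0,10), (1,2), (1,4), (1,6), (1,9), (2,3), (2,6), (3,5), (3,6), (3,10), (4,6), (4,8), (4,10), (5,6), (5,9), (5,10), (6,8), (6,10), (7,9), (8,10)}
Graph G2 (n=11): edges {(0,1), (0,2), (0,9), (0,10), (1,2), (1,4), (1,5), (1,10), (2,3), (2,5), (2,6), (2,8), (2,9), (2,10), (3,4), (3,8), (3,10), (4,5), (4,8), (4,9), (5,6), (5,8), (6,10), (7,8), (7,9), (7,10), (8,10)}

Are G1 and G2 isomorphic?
No, not isomorphic

The graphs are NOT isomorphic.

Degrees in G1: deg(0)=7, deg(1)=5, deg(2)=4, deg(3)=4, deg(4)=4, deg(5)=5, deg(6)=8, deg(7)=1, deg(8)=4, deg(9)=4, deg(10)=6.
Sorted degree sequence of G1: [8, 7, 6, 5, 5, 4, 4, 4, 4, 4, 1].
Degrees in G2: deg(0)=4, deg(1)=5, deg(2)=8, deg(3)=4, deg(4)=5, deg(5)=5, deg(6)=3, deg(7)=3, deg(8)=6, deg(9)=4, deg(10)=7.
Sorted degree sequence of G2: [8, 7, 6, 5, 5, 5, 4, 4, 4, 3, 3].
The (sorted) degree sequence is an isomorphism invariant, so since G1 and G2 have different degree sequences they cannot be isomorphic.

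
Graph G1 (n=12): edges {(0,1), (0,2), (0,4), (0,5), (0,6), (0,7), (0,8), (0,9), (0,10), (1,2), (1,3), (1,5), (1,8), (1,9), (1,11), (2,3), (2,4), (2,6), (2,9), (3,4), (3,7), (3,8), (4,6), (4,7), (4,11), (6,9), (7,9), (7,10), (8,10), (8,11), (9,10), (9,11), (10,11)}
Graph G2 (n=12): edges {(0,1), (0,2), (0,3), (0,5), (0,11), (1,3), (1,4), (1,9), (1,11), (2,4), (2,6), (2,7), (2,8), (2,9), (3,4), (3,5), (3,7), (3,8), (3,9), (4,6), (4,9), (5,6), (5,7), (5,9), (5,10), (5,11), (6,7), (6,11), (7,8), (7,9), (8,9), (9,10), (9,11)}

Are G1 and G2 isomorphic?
Yes, isomorphic

The graphs are isomorphic.
One valid mapping φ: V(G1) → V(G2): 0→9, 1→5, 2→7, 3→6, 4→2, 5→10, 6→8, 7→4, 8→11, 9→3, 10→1, 11→0

Verify φ preserves adjacency — for each edge of G1, its image is an edge of G2:
  (0,1) → (φ(0),φ(1)) = (5,9) ∈ E(G2) ✓
  (0,2) → (φ(0),φ(2)) = (7,9) ∈ E(G2) ✓
  (0,4) → (φ(0),φ(4)) = (2,9) ∈ E(G2) ✓
  (0,5) → (φ(0),φ(5)) = (9,10) ∈ E(G2) ✓
  (0,6) → (φ(0),φ(6)) = (8,9) ∈ E(G2) ✓
  (0,7) → (φ(0),φ(7)) = (4,9) ∈ E(G2) ✓
  (0,8) → (φ(0),φ(8)) = (9,11) ∈ E(G2) ✓
  (0,9) → (φ(0),φ(9)) = (3,9) ∈ E(G2) ✓
  (0,10) → (φ(0),φ(10)) = (1,9) ∈ E(G2) ✓
  (1,2) → (φ(1),φ(2)) = (5,7) ∈ E(G2) ✓
  (1,3) → (φ(1),φ(3)) = (5,6) ∈ E(G2) ✓
  (1,5) → (φ(1),φ(5)) = (5,10) ∈ E(G2) ✓
  (1,8) → (φ(1),φ(8)) = (5,11) ∈ E(G2) ✓
  (1,9) → (φ(1),φ(9)) = (3,5) ∈ E(G2) ✓
  (1,11) → (φ(1),φ(11)) = (0,5) ∈ E(G2) ✓
  (2,3) → (φ(2),φ(3)) = (6,7) ∈ E(G2) ✓
  (2,4) → (φ(2),φ(4)) = (2,7) ∈ E(G2) ✓
  (2,6) → (φ(2),φ(6)) = (7,8) ∈ E(G2) ✓
  (2,9) → (φ(2),φ(9)) = (3,7) ∈ E(G2) ✓
  (3,4) → (φ(3),φ(4)) = (2,6) ∈ E(G2) ✓
  (3,7) → (φ(3),φ(7)) = (4,6) ∈ E(G2) ✓
  (3,8) → (φ(3),φ(8)) = (6,11) ∈ E(G2) ✓
  (4,6) → (φ(4),φ(6)) = (2,8) ∈ E(G2) ✓
  (4,7) → (φ(4),φ(7)) = (2,4) ∈ E(G2) ✓
  (4,11) → (φ(4),φ(11)) = (0,2) ∈ E(G2) ✓
  (6,9) → (φ(6),φ(9)) = (3,8) ∈ E(G2) ✓
  (7,9) → (φ(7),φ(9)) = (3,4) ∈ E(G2) ✓
  (7,10) → (φ(7),φ(10)) = (1,4) ∈ E(G2) ✓
  (8,10) → (φ(8),φ(10)) = (1,11) ∈ E(G2) ✓
  (8,11) → (φ(8),φ(11)) = (0,11) ∈ E(G2) ✓
  (9,10) → (φ(9),φ(10)) = (1,3) ∈ E(G2) ✓
  (9,11) → (φ(9),φ(11)) = (0,3) ∈ E(G2) ✓
  (10,11) → (φ(10),φ(11)) = (0,1) ∈ E(G2) ✓
All 33 edges of G1 map to edges of G2, and |E(G1)| = |E(G2)| = 33, so φ is a bijection on edges as well as vertices. Hence G1 ≅ G2.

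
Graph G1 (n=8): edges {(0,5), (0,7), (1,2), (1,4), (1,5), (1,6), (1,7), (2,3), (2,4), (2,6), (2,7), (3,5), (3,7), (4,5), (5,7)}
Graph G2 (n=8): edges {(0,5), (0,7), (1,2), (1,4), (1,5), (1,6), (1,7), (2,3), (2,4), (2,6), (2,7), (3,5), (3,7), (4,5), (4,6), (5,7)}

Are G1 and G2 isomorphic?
No, not isomorphic

The graphs are NOT isomorphic.

Counting edges: G1 has 15 edge(s); G2 has 16 edge(s).
Edge count is an isomorphism invariant (a bijection on vertices induces a bijection on edges), so differing edge counts rule out isomorphism.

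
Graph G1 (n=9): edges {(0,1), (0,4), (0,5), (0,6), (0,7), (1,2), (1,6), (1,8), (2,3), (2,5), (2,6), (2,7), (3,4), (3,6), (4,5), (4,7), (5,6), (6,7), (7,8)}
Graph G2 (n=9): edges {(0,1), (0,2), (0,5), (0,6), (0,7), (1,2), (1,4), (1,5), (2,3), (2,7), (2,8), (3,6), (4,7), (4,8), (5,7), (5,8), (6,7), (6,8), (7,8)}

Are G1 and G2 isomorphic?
Yes, isomorphic

The graphs are isomorphic.
One valid mapping φ: V(G1) → V(G2): 0→0, 1→6, 2→8, 3→4, 4→1, 5→5, 6→7, 7→2, 8→3

Verify φ preserves adjacency — for each edge of G1, its image is an edge of G2:
  (0,1) → (φ(0),φ(1)) = (0,6) ∈ E(G2) ✓
  (0,4) → (φ(0),φ(4)) = (0,1) ∈ E(G2) ✓
  (0,5) → (φ(0),φ(5)) = (0,5) ∈ E(G2) ✓
  (0,6) → (φ(0),φ(6)) = (0,7) ∈ E(G2) ✓
  (0,7) → (φ(0),φ(7)) = (0,2) ∈ E(G2) ✓
  (1,2) → (φ(1),φ(2)) = (6,8) ∈ E(G2) ✓
  (1,6) → (φ(1),φ(6)) = (6,7) ∈ E(G2) ✓
  (1,8) → (φ(1),φ(8)) = (3,6) ∈ E(G2) ✓
  (2,3) → (φ(2),φ(3)) = (4,8) ∈ E(G2) ✓
  (2,5) → (φ(2),φ(5)) = (5,8) ∈ E(G2) ✓
  (2,6) → (φ(2),φ(6)) = (7,8) ∈ E(G2) ✓
  (2,7) → (φ(2),φ(7)) = (2,8) ∈ E(G2) ✓
  (3,4) → (φ(3),φ(4)) = (1,4) ∈ E(G2) ✓
  (3,6) → (φ(3),φ(6)) = (4,7) ∈ E(G2) ✓
  (4,5) → (φ(4),φ(5)) = (1,5) ∈ E(G2) ✓
  (4,7) → (φ(4),φ(7)) = (1,2) ∈ E(G2) ✓
  (5,6) → (φ(5),φ(6)) = (5,7) ∈ E(G2) ✓
  (6,7) → (φ(6),φ(7)) = (2,7) ∈ E(G2) ✓
  (7,8) → (φ(7),φ(8)) = (2,3) ∈ E(G2) ✓
All 19 edges of G1 map to edges of G2, and |E(G1)| = |E(G2)| = 19, so φ is a bijection on edges as well as vertices. Hence G1 ≅ G2.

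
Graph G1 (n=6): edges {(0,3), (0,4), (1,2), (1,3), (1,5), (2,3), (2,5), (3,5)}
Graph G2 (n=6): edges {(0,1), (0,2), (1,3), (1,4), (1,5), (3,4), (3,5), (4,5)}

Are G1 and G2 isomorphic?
Yes, isomorphic

The graphs are isomorphic.
One valid mapping φ: V(G1) → V(G2): 0→0, 1→4, 2→5, 3→1, 4→2, 5→3

Verify φ preserves adjacency — for each edge of G1, its image is an edge of G2:
  (0,3) → (φ(0),φ(3)) = (0,1) ∈ E(G2) ✓
  (0,4) → (φ(0),φ(4)) = (0,2) ∈ E(G2) ✓
  (1,2) → (φ(1),φ(2)) = (4,5) ∈ E(G2) ✓
  (1,3) → (φ(1),φ(3)) = (1,4) ∈ E(G2) ✓
  (1,5) → (φ(1),φ(5)) = (3,4) ∈ E(G2) ✓
  (2,3) → (φ(2),φ(3)) = (1,5) ∈ E(G2) ✓
  (2,5) → (φ(2),φ(5)) = (3,5) ∈ E(G2) ✓
  (3,5) → (φ(3),φ(5)) = (1,3) ∈ E(G2) ✓
All 8 edges of G1 map to edges of G2, and |E(G1)| = |E(G2)| = 8, so φ is a bijection on edges as well as vertices. Hence G1 ≅ G2.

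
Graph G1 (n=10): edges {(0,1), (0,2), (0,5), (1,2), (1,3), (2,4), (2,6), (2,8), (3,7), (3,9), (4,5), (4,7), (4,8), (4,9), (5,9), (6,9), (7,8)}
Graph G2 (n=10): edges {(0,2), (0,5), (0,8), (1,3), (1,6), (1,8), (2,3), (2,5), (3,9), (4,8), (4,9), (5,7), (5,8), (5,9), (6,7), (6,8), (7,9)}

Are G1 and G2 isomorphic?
Yes, isomorphic

The graphs are isomorphic.
One valid mapping φ: V(G1) → V(G2): 0→6, 1→1, 2→8, 3→3, 4→5, 5→7, 6→4, 7→2, 8→0, 9→9

Verify φ preserves adjacency — for each edge of G1, its image is an edge of G2:
  (0,1) → (φ(0),φ(1)) = (1,6) ∈ E(G2) ✓
  (0,2) → (φ(0),φ(2)) = (6,8) ∈ E(G2) ✓
  (0,5) → (φ(0),φ(5)) = (6,7) ∈ E(G2) ✓
  (1,2) → (φ(1),φ(2)) = (1,8) ∈ E(G2) ✓
  (1,3) → (φ(1),φ(3)) = (1,3) ∈ E(G2) ✓
  (2,4) → (φ(2),φ(4)) = (5,8) ∈ E(G2) ✓
  (2,6) → (φ(2),φ(6)) = (4,8) ∈ E(G2) ✓
  (2,8) → (φ(2),φ(8)) = (0,8) ∈ E(G2) ✓
  (3,7) → (φ(3),φ(7)) = (2,3) ∈ E(G2) ✓
  (3,9) → (φ(3),φ(9)) = (3,9) ∈ E(G2) ✓
  (4,5) → (φ(4),φ(5)) = (5,7) ∈ E(G2) ✓
  (4,7) → (φ(4),φ(7)) = (2,5) ∈ E(G2) ✓
  (4,8) → (φ(4),φ(8)) = (0,5) ∈ E(G2) ✓
  (4,9) → (φ(4),φ(9)) = (5,9) ∈ E(G2) ✓
  (5,9) → (φ(5),φ(9)) = (7,9) ∈ E(G2) ✓
  (6,9) → (φ(6),φ(9)) = (4,9) ∈ E(G2) ✓
  (7,8) → (φ(7),φ(8)) = (0,2) ∈ E(G2) ✓
All 17 edges of G1 map to edges of G2, and |E(G1)| = |E(G2)| = 17, so φ is a bijection on edges as well as vertices. Hence G1 ≅ G2.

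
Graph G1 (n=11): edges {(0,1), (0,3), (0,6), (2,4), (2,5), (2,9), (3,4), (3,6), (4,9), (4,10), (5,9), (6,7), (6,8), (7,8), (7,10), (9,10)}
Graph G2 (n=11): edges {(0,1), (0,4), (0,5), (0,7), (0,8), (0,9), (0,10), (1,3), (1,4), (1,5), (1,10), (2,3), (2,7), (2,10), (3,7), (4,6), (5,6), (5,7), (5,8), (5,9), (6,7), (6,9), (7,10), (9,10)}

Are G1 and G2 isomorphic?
No, not isomorphic

The graphs are NOT isomorphic.

Counting triangles (3-cliques): G1 has 5, G2 has 12.
Triangle count is an isomorphism invariant, so differing triangle counts rule out isomorphism.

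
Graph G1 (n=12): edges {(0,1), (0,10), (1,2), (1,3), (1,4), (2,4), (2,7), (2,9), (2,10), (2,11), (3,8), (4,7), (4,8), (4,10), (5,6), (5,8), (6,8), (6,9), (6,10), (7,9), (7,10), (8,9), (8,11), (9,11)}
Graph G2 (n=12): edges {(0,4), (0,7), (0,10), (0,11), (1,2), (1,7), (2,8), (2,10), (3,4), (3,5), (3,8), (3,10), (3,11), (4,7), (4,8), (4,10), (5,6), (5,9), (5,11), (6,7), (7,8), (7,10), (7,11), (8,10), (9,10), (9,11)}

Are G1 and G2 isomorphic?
No, not isomorphic

The graphs are NOT isomorphic.

Degrees in G1: deg(0)=2, deg(1)=4, deg(2)=6, deg(3)=2, deg(4)=5, deg(5)=2, deg(6)=4, deg(7)=4, deg(8)=6, deg(9)=5, deg(10)=5, deg(11)=3.
Sorted degree sequence of G1: [6, 6, 5, 5, 5, 4, 4, 4, 3, 2, 2, 2].
Degrees in G2: deg(0)=4, deg(1)=2, deg(2)=3, deg(3)=5, deg(4)=5, deg(5)=4, deg(6)=2, deg(7)=7, deg(8)=5, deg(9)=3, deg(10)=7, deg(11)=5.
Sorted degree sequence of G2: [7, 7, 5, 5, 5, 5, 4, 4, 3, 3, 2, 2].
The (sorted) degree sequence is an isomorphism invariant, so since G1 and G2 have different degree sequences they cannot be isomorphic.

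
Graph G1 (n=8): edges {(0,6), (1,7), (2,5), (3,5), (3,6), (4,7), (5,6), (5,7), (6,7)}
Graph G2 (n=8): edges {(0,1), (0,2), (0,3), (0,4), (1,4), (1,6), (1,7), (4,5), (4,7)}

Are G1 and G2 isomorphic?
Yes, isomorphic

The graphs are isomorphic.
One valid mapping φ: V(G1) → V(G2): 0→6, 1→3, 2→5, 3→7, 4→2, 5→4, 6→1, 7→0

Verify φ preserves adjacency — for each edge of G1, its image is an edge of G2:
  (0,6) → (φ(0),φ(6)) = (1,6) ∈ E(G2) ✓
  (1,7) → (φ(1),φ(7)) = (0,3) ∈ E(G2) ✓
  (2,5) → (φ(2),φ(5)) = (4,5) ∈ E(G2) ✓
  (3,5) → (φ(3),φ(5)) = (4,7) ∈ E(G2) ✓
  (3,6) → (φ(3),φ(6)) = (1,7) ∈ E(G2) ✓
  (4,7) → (φ(4),φ(7)) = (0,2) ∈ E(G2) ✓
  (5,6) → (φ(5),φ(6)) = (1,4) ∈ E(G2) ✓
  (5,7) → (φ(5),φ(7)) = (0,4) ∈ E(G2) ✓
  (6,7) → (φ(6),φ(7)) = (0,1) ∈ E(G2) ✓
All 9 edges of G1 map to edges of G2, and |E(G1)| = |E(G2)| = 9, so φ is a bijection on edges as well as vertices. Hence G1 ≅ G2.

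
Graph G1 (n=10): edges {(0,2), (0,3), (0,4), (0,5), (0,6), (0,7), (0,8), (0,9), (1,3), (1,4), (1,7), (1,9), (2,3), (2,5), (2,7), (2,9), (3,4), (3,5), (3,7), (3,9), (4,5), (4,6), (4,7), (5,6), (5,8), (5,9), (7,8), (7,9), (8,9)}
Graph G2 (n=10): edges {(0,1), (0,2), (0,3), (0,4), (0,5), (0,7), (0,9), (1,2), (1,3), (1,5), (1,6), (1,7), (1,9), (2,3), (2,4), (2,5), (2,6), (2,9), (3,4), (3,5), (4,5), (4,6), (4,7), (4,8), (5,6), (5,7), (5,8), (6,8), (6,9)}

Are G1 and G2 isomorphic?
Yes, isomorphic

The graphs are isomorphic.
One valid mapping φ: V(G1) → V(G2): 0→5, 1→9, 2→3, 3→2, 4→6, 5→4, 6→8, 7→1, 8→7, 9→0

Verify φ preserves adjacency — for each edge of G1, its image is an edge of G2:
  (0,2) → (φ(0),φ(2)) = (3,5) ∈ E(G2) ✓
  (0,3) → (φ(0),φ(3)) = (2,5) ∈ E(G2) ✓
  (0,4) → (φ(0),φ(4)) = (5,6) ∈ E(G2) ✓
  (0,5) → (φ(0),φ(5)) = (4,5) ∈ E(G2) ✓
  (0,6) → (φ(0),φ(6)) = (5,8) ∈ E(G2) ✓
  (0,7) → (φ(0),φ(7)) = (1,5) ∈ E(G2) ✓
  (0,8) → (φ(0),φ(8)) = (5,7) ∈ E(G2) ✓
  (0,9) → (φ(0),φ(9)) = (0,5) ∈ E(G2) ✓
  (1,3) → (φ(1),φ(3)) = (2,9) ∈ E(G2) ✓
  (1,4) → (φ(1),φ(4)) = (6,9) ∈ E(G2) ✓
  (1,7) → (φ(1),φ(7)) = (1,9) ∈ E(G2) ✓
  (1,9) → (φ(1),φ(9)) = (0,9) ∈ E(G2) ✓
  (2,3) → (φ(2),φ(3)) = (2,3) ∈ E(G2) ✓
  (2,5) → (φ(2),φ(5)) = (3,4) ∈ E(G2) ✓
  (2,7) → (φ(2),φ(7)) = (1,3) ∈ E(G2) ✓
  (2,9) → (φ(2),φ(9)) = (0,3) ∈ E(G2) ✓
  (3,4) → (φ(3),φ(4)) = (2,6) ∈ E(G2) ✓
  (3,5) → (φ(3),φ(5)) = (2,4) ∈ E(G2) ✓
  (3,7) → (φ(3),φ(7)) = (1,2) ∈ E(G2) ✓
  (3,9) → (φ(3),φ(9)) = (0,2) ∈ E(G2) ✓
  (4,5) → (φ(4),φ(5)) = (4,6) ∈ E(G2) ✓
  (4,6) → (φ(4),φ(6)) = (6,8) ∈ E(G2) ✓
  (4,7) → (φ(4),φ(7)) = (1,6) ∈ E(G2) ✓
  (5,6) → (φ(5),φ(6)) = (4,8) ∈ E(G2) ✓
  (5,8) → (φ(5),φ(8)) = (4,7) ∈ E(G2) ✓
  (5,9) → (φ(5),φ(9)) = (0,4) ∈ E(G2) ✓
  (7,8) → (φ(7),φ(8)) = (1,7) ∈ E(G2) ✓
  (7,9) → (φ(7),φ(9)) = (0,1) ∈ E(G2) ✓
  (8,9) → (φ(8),φ(9)) = (0,7) ∈ E(G2) ✓
All 29 edges of G1 map to edges of G2, and |E(G1)| = |E(G2)| = 29, so φ is a bijection on edges as well as vertices. Hence G1 ≅ G2.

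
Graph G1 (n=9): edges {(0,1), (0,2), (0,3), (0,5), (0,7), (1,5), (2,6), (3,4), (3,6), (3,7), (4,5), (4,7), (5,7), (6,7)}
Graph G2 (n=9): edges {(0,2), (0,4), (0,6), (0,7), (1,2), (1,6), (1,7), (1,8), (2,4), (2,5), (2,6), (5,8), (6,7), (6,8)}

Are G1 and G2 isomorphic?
Yes, isomorphic

The graphs are isomorphic.
One valid mapping φ: V(G1) → V(G2): 0→2, 1→4, 2→5, 3→1, 4→7, 5→0, 6→8, 7→6, 8→3

Verify φ preserves adjacency — for each edge of G1, its image is an edge of G2:
  (0,1) → (φ(0),φ(1)) = (2,4) ∈ E(G2) ✓
  (0,2) → (φ(0),φ(2)) = (2,5) ∈ E(G2) ✓
  (0,3) → (φ(0),φ(3)) = (1,2) ∈ E(G2) ✓
  (0,5) → (φ(0),φ(5)) = (0,2) ∈ E(G2) ✓
  (0,7) → (φ(0),φ(7)) = (2,6) ∈ E(G2) ✓
  (1,5) → (φ(1),φ(5)) = (0,4) ∈ E(G2) ✓
  (2,6) → (φ(2),φ(6)) = (5,8) ∈ E(G2) ✓
  (3,4) → (φ(3),φ(4)) = (1,7) ∈ E(G2) ✓
  (3,6) → (φ(3),φ(6)) = (1,8) ∈ E(G2) ✓
  (3,7) → (φ(3),φ(7)) = (1,6) ∈ E(G2) ✓
  (4,5) → (φ(4),φ(5)) = (0,7) ∈ E(G2) ✓
  (4,7) → (φ(4),φ(7)) = (6,7) ∈ E(G2) ✓
  (5,7) → (φ(5),φ(7)) = (0,6) ∈ E(G2) ✓
  (6,7) → (φ(6),φ(7)) = (6,8) ∈ E(G2) ✓
All 14 edges of G1 map to edges of G2, and |E(G1)| = |E(G2)| = 14, so φ is a bijection on edges as well as vertices. Hence G1 ≅ G2.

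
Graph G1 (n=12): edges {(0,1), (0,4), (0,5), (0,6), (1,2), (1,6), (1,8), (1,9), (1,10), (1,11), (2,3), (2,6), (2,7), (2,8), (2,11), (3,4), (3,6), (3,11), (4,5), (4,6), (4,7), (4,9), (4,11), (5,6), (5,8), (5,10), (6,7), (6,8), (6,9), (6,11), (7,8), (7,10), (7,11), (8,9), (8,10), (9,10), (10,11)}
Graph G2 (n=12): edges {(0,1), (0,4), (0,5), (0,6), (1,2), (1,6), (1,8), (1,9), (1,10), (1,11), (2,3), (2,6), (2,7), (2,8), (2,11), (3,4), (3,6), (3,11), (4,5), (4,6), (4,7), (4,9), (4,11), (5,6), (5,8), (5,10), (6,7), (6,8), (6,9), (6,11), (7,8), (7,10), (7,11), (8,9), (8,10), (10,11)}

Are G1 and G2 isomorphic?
No, not isomorphic

The graphs are NOT isomorphic.

Counting edges: G1 has 37 edge(s); G2 has 36 edge(s).
Edge count is an isomorphism invariant (a bijection on vertices induces a bijection on edges), so differing edge counts rule out isomorphism.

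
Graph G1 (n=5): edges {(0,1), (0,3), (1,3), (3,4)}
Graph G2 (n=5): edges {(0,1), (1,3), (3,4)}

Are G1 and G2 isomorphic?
No, not isomorphic

The graphs are NOT isomorphic.

Counting edges: G1 has 4 edge(s); G2 has 3 edge(s).
Edge count is an isomorphism invariant (a bijection on vertices induces a bijection on edges), so differing edge counts rule out isomorphism.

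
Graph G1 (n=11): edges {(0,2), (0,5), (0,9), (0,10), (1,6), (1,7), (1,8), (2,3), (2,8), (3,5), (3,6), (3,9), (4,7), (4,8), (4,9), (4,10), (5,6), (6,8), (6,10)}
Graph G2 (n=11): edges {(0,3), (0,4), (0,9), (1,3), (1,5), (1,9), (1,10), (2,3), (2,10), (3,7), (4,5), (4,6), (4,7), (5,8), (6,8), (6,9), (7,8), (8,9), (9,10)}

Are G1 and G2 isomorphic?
Yes, isomorphic

The graphs are isomorphic.
One valid mapping φ: V(G1) → V(G2): 0→4, 1→10, 2→5, 3→8, 4→3, 5→6, 6→9, 7→2, 8→1, 9→7, 10→0

Verify φ preserves adjacency — for each edge of G1, its image is an edge of G2:
  (0,2) → (φ(0),φ(2)) = (4,5) ∈ E(G2) ✓
  (0,5) → (φ(0),φ(5)) = (4,6) ∈ E(G2) ✓
  (0,9) → (φ(0),φ(9)) = (4,7) ∈ E(G2) ✓
  (0,10) → (φ(0),φ(10)) = (0,4) ∈ E(G2) ✓
  (1,6) → (φ(1),φ(6)) = (9,10) ∈ E(G2) ✓
  (1,7) → (φ(1),φ(7)) = (2,10) ∈ E(G2) ✓
  (1,8) → (φ(1),φ(8)) = (1,10) ∈ E(G2) ✓
  (2,3) → (φ(2),φ(3)) = (5,8) ∈ E(G2) ✓
  (2,8) → (φ(2),φ(8)) = (1,5) ∈ E(G2) ✓
  (3,5) → (φ(3),φ(5)) = (6,8) ∈ E(G2) ✓
  (3,6) → (φ(3),φ(6)) = (8,9) ∈ E(G2) ✓
  (3,9) → (φ(3),φ(9)) = (7,8) ∈ E(G2) ✓
  (4,7) → (φ(4),φ(7)) = (2,3) ∈ E(G2) ✓
  (4,8) → (φ(4),φ(8)) = (1,3) ∈ E(G2) ✓
  (4,9) → (φ(4),φ(9)) = (3,7) ∈ E(G2) ✓
  (4,10) → (φ(4),φ(10)) = (0,3) ∈ E(G2) ✓
  (5,6) → (φ(5),φ(6)) = (6,9) ∈ E(G2) ✓
  (6,8) → (φ(6),φ(8)) = (1,9) ∈ E(G2) ✓
  (6,10) → (φ(6),φ(10)) = (0,9) ∈ E(G2) ✓
All 19 edges of G1 map to edges of G2, and |E(G1)| = |E(G2)| = 19, so φ is a bijection on edges as well as vertices. Hence G1 ≅ G2.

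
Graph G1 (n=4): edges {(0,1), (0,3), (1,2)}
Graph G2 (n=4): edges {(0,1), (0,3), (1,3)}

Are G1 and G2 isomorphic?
No, not isomorphic

The graphs are NOT isomorphic.

Counting triangles (3-cliques): G1 has 0, G2 has 1.
Triangle count is an isomorphism invariant, so differing triangle counts rule out isomorphism.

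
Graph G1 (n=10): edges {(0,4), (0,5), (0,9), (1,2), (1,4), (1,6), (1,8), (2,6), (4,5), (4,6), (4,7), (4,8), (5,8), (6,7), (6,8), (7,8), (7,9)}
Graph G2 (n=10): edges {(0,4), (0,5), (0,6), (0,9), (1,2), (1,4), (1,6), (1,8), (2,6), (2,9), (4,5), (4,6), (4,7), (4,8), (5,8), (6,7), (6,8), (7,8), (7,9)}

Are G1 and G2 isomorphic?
No, not isomorphic

The graphs are NOT isomorphic.

Counting edges: G1 has 17 edge(s); G2 has 19 edge(s).
Edge count is an isomorphism invariant (a bijection on vertices induces a bijection on edges), so differing edge counts rule out isomorphism.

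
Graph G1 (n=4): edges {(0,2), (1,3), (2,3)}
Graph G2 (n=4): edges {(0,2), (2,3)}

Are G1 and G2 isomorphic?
No, not isomorphic

The graphs are NOT isomorphic.

Counting edges: G1 has 3 edge(s); G2 has 2 edge(s).
Edge count is an isomorphism invariant (a bijection on vertices induces a bijection on edges), so differing edge counts rule out isomorphism.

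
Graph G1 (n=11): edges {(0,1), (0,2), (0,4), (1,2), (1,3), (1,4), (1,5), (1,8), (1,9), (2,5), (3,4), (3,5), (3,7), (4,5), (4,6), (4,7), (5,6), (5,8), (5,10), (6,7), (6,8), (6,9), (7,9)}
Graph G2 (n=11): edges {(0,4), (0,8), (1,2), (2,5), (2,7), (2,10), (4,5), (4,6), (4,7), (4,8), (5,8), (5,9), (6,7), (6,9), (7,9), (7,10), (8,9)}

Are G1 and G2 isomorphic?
No, not isomorphic

The graphs are NOT isomorphic.

Connected components of G1: 1 component(s) with vertex sets [[0, 1, 2, 3, 4, 5, 6, 7, 8, 9, 10]], sizes [11].
Connected components of G2: 2 component(s) with vertex sets [[3], [0, 1, 2, 4, 5, 6, 7, 8, 9, 10]], sizes [1, 10].
The number of connected components (and the multiset of component sizes) is an isomorphism invariant — an isomorphism maps each component of G1 bijectively onto a component of G2. Since G1 has 1 component(s) and G2 has 2, they cannot be isomorphic.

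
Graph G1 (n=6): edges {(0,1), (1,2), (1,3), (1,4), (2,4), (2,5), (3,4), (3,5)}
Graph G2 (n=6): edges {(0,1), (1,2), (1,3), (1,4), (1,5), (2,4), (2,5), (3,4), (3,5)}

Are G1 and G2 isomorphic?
No, not isomorphic

The graphs are NOT isomorphic.

Counting edges: G1 has 8 edge(s); G2 has 9 edge(s).
Edge count is an isomorphism invariant (a bijection on vertices induces a bijection on edges), so differing edge counts rule out isomorphism.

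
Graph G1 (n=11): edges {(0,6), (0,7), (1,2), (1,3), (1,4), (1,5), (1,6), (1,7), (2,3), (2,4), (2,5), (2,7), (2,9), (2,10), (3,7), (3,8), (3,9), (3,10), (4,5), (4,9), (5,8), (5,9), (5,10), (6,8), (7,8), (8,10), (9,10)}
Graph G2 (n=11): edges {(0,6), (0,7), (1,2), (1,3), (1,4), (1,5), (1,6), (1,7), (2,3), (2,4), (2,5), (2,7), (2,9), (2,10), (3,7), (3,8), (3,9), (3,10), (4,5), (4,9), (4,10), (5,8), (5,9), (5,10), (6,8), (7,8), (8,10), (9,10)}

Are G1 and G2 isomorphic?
No, not isomorphic

The graphs are NOT isomorphic.

Counting edges: G1 has 27 edge(s); G2 has 28 edge(s).
Edge count is an isomorphism invariant (a bijection on vertices induces a bijection on edges), so differing edge counts rule out isomorphism.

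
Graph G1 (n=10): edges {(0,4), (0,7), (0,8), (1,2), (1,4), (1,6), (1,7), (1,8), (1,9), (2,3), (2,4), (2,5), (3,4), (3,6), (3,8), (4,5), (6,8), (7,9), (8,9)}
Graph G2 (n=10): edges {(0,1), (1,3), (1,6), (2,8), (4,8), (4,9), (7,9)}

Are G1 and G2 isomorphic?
No, not isomorphic

The graphs are NOT isomorphic.

Connected components of G1: 1 component(s) with vertex sets [[0, 1, 2, 3, 4, 5, 6, 7, 8, 9]], sizes [10].
Connected components of G2: 3 component(s) with vertex sets [[5], [0, 1, 3, 6], [2, 4, 7, 8, 9]], sizes [1, 4, 5].
The number of connected components (and the multiset of component sizes) is an isomorphism invariant — an isomorphism maps each component of G1 bijectively onto a component of G2. Since G1 has 1 component(s) and G2 has 3, they cannot be isomorphic.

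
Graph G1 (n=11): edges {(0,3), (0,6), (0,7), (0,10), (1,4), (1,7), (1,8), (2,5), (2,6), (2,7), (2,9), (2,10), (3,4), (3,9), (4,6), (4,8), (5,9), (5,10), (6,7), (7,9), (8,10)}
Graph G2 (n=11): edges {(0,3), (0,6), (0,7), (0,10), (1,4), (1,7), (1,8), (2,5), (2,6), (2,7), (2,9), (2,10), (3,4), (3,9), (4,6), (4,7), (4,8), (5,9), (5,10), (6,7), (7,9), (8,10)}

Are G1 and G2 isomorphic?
No, not isomorphic

The graphs are NOT isomorphic.

Counting edges: G1 has 21 edge(s); G2 has 22 edge(s).
Edge count is an isomorphism invariant (a bijection on vertices induces a bijection on edges), so differing edge counts rule out isomorphism.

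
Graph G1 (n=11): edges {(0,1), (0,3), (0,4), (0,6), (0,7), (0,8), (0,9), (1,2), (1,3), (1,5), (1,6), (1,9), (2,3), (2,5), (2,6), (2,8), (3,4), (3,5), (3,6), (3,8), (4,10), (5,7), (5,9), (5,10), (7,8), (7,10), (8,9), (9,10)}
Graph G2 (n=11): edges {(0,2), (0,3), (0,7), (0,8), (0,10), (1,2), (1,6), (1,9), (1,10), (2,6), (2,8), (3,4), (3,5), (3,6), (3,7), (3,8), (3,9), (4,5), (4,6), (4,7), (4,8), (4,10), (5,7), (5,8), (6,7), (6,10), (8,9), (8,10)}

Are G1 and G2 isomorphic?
Yes, isomorphic

The graphs are isomorphic.
One valid mapping φ: V(G1) → V(G2): 0→8, 1→4, 2→7, 3→3, 4→9, 5→6, 6→5, 7→2, 8→0, 9→10, 10→1

Verify φ preserves adjacency — for each edge of G1, its image is an edge of G2:
  (0,1) → (φ(0),φ(1)) = (4,8) ∈ E(G2) ✓
  (0,3) → (φ(0),φ(3)) = (3,8) ∈ E(G2) ✓
  (0,4) → (φ(0),φ(4)) = (8,9) ∈ E(G2) ✓
  (0,6) → (φ(0),φ(6)) = (5,8) ∈ E(G2) ✓
  (0,7) → (φ(0),φ(7)) = (2,8) ∈ E(G2) ✓
  (0,8) → (φ(0),φ(8)) = (0,8) ∈ E(G2) ✓
  (0,9) → (φ(0),φ(9)) = (8,10) ∈ E(G2) ✓
  (1,2) → (φ(1),φ(2)) = (4,7) ∈ E(G2) ✓
  (1,3) → (φ(1),φ(3)) = (3,4) ∈ E(G2) ✓
  (1,5) → (φ(1),φ(5)) = (4,6) ∈ E(G2) ✓
  (1,6) → (φ(1),φ(6)) = (4,5) ∈ E(G2) ✓
  (1,9) → (φ(1),φ(9)) = (4,10) ∈ E(G2) ✓
  (2,3) → (φ(2),φ(3)) = (3,7) ∈ E(G2) ✓
  (2,5) → (φ(2),φ(5)) = (6,7) ∈ E(G2) ✓
  (2,6) → (φ(2),φ(6)) = (5,7) ∈ E(G2) ✓
  (2,8) → (φ(2),φ(8)) = (0,7) ∈ E(G2) ✓
  (3,4) → (φ(3),φ(4)) = (3,9) ∈ E(G2) ✓
  (3,5) → (φ(3),φ(5)) = (3,6) ∈ E(G2) ✓
  (3,6) → (φ(3),φ(6)) = (3,5) ∈ E(G2) ✓
  (3,8) → (φ(3),φ(8)) = (0,3) ∈ E(G2) ✓
  (4,10) → (φ(4),φ(10)) = (1,9) ∈ E(G2) ✓
  (5,7) → (φ(5),φ(7)) = (2,6) ∈ E(G2) ✓
  (5,9) → (φ(5),φ(9)) = (6,10) ∈ E(G2) ✓
  (5,10) → (φ(5),φ(10)) = (1,6) ∈ E(G2) ✓
  (7,8) → (φ(7),φ(8)) = (0,2) ∈ E(G2) ✓
  (7,10) → (φ(7),φ(10)) = (1,2) ∈ E(G2) ✓
  (8,9) → (φ(8),φ(9)) = (0,10) ∈ E(G2) ✓
  (9,10) → (φ(9),φ(10)) = (1,10) ∈ E(G2) ✓
All 28 edges of G1 map to edges of G2, and |E(G1)| = |E(G2)| = 28, so φ is a bijection on edges as well as vertices. Hence G1 ≅ G2.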